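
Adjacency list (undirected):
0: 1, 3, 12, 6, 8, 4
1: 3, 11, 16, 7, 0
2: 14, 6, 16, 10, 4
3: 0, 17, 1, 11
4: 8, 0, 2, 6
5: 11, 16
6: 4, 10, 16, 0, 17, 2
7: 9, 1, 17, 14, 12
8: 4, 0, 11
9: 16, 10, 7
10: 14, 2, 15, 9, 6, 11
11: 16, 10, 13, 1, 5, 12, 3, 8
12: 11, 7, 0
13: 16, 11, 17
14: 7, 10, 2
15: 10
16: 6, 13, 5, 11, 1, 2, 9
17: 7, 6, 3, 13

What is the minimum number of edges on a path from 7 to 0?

2

Level 0: 7
Level 1: 1, 9, 12, 14, 17
Level 2: 0, 2, 3, 6, 10, 11, 13, 16
Level 3: 4, 5, 8, 15
0 first appears at level 2.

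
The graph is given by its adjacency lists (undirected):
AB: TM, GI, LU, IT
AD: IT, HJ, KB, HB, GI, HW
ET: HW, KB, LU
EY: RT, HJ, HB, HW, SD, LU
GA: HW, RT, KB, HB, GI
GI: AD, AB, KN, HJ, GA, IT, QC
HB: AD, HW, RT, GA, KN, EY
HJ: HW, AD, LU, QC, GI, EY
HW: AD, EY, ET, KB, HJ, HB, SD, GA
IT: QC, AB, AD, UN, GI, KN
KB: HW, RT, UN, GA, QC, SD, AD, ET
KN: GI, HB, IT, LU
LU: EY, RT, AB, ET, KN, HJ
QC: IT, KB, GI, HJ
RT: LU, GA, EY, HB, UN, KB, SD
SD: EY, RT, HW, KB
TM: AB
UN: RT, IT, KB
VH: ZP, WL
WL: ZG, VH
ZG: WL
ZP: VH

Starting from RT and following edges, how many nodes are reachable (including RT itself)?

18

BFS from RT visits: RT, EY, GA, HB, KB, LU, SD, UN, HJ, HW, GI, AD, KN, ET, QC, AB, IT, TM
Reachable nodes: 18 of 22 total.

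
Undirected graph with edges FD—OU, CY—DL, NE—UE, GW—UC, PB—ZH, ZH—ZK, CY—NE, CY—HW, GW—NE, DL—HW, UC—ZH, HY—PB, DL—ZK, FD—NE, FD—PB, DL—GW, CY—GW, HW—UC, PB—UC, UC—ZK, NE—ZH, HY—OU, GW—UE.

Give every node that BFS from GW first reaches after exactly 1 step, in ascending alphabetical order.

CY, DL, NE, UC, UE

Level 0: GW
Level 1: CY, DL, NE, UC, UE
Level 2: FD, HW, PB, ZH, ZK
Level 3: HY, OU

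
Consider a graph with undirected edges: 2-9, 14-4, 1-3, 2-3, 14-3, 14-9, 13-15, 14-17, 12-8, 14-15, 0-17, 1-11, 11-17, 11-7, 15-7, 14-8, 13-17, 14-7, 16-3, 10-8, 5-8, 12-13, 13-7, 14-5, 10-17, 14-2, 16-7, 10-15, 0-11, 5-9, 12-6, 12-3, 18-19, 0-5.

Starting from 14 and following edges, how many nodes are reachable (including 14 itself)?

18

BFS from 14 visits: 14, 2, 3, 4, 5, 7, 8, 9, 15, 17, 1, 12, 16, 0, 11, 13, 10, 6
Reachable nodes: 18 of 20 total.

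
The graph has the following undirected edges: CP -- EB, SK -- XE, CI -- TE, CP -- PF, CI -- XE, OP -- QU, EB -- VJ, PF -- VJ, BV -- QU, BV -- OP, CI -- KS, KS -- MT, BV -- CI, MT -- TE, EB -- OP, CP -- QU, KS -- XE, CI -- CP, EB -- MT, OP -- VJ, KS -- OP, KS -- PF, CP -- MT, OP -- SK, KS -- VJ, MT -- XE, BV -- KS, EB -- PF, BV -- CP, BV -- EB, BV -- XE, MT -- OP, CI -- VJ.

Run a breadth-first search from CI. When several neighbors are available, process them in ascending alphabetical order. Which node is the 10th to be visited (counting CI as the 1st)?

Visit CI; enqueue BV, CP, KS, TE, VJ, XE → queue [BV, CP, KS, TE, VJ, XE]
Visit BV; enqueue EB, OP, QU → queue [CP, KS, TE, VJ, XE, EB, OP, QU]
Visit CP; enqueue MT, PF → queue [KS, TE, VJ, XE, EB, OP, QU, MT, PF]
Visit KS → queue [TE, VJ, XE, EB, OP, QU, MT, PF]
Visit TE → queue [VJ, XE, EB, OP, QU, MT, PF]
Visit VJ → queue [XE, EB, OP, QU, MT, PF]
Visit XE; enqueue SK → queue [EB, OP, QU, MT, PF, SK]
Visit EB → queue [OP, QU, MT, PF, SK]
Visit OP → queue [QU, MT, PF, SK]
Visit QU → queue [MT, PF, SK]
Visit MT → queue [PF, SK]
Visit PF → queue [SK]
Visit SK → queue []

Visit order: CI, BV, CP, KS, TE, VJ, XE, EB, OP, QU, MT, PF, SK

QU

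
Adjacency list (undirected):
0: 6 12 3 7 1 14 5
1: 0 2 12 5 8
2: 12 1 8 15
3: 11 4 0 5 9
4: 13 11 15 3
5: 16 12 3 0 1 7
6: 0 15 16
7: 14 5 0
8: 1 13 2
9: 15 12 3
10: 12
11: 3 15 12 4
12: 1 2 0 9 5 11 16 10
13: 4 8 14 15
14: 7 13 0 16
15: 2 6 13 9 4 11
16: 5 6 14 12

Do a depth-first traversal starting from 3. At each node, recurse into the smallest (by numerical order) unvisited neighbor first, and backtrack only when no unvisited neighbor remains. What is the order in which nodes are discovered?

3, 0, 1, 2, 8, 13, 4, 11, 12, 5, 7, 14, 16, 6, 15, 9, 10

Visit 3
3 → 0
0 → 1
1 → 2
2 → 8
8 → 13
13 → 4
4 → 11
11 → 12
12 → 5
5 → 7
7 → 14
14 → 16
16 → 6
6 → 15
15 → 9
12 → 10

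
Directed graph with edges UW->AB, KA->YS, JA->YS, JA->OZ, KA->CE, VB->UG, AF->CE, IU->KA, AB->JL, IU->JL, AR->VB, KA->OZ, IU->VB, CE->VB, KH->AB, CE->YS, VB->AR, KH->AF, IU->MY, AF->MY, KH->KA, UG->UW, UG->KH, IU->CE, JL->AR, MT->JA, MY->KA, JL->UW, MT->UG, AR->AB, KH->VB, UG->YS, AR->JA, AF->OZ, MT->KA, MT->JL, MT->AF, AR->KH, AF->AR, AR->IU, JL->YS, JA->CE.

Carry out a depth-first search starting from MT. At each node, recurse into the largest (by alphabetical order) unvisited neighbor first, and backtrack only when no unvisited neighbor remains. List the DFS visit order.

MT → UG → YS → UW → AB → JL → AR → VB → KH → KA → OZ → CE → AF → MY → JA → IU

Visit MT
MT → UG
UG → YS
UG → UW
UW → AB
AB → JL
JL → AR
AR → VB
AR → KH
KH → KA
KA → OZ
KA → CE
KH → AF
AF → MY
AR → JA
AR → IU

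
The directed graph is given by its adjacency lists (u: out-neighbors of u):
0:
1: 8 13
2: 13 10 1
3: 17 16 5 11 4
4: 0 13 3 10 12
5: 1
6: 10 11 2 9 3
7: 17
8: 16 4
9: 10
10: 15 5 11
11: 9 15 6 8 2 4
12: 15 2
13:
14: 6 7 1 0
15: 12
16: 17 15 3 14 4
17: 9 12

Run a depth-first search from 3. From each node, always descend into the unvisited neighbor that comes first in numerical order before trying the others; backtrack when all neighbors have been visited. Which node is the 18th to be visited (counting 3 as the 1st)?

Visit 3
3 → 4
4 → 0
4 → 10
10 → 5
5 → 1
1 → 8
8 → 16
16 → 14
14 → 6
6 → 2
2 → 13
6 → 9
6 → 11
11 → 15
15 → 12
14 → 7
7 → 17

Visit order: 3, 4, 0, 10, 5, 1, 8, 16, 14, 6, 2, 13, 9, 11, 15, 12, 7, 17

17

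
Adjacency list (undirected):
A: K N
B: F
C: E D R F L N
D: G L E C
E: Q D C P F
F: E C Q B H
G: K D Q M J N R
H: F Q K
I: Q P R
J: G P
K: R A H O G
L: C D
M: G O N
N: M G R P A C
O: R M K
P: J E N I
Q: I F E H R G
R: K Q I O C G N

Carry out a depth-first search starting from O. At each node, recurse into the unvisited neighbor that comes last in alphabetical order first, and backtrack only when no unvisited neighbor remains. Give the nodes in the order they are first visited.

O, R, Q, I, P, N, M, G, K, H, F, E, D, L, C, B, A, J

Visit O
O → R
R → Q
Q → I
I → P
P → N
N → M
M → G
G → K
K → H
H → F
F → E
E → D
D → L
L → C
F → B
K → A
G → J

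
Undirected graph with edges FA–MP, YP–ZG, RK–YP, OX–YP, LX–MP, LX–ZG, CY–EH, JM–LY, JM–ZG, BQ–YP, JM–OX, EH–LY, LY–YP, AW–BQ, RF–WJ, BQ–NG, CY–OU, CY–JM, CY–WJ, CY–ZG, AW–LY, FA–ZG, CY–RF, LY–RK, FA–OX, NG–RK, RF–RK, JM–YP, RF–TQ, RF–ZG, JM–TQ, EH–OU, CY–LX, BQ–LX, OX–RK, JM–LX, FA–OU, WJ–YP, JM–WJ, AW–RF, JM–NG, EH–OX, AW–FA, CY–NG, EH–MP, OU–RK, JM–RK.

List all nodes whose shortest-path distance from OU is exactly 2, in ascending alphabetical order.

AW, JM, LX, LY, MP, NG, OX, RF, WJ, YP, ZG

Level 0: OU
Level 1: CY, EH, FA, RK
Level 2: AW, JM, LX, LY, MP, NG, OX, RF, WJ, YP, ZG
Level 3: BQ, TQ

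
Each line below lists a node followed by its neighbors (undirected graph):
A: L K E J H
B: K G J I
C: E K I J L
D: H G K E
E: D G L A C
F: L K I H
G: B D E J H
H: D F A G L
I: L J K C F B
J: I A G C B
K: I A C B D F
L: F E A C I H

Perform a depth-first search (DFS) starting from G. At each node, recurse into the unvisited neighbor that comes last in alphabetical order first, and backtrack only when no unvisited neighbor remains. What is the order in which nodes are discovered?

Visit G
G → J
J → I
I → L
L → H
H → F
F → K
K → D
D → E
E → C
E → A
K → B

G, J, I, L, H, F, K, D, E, C, A, B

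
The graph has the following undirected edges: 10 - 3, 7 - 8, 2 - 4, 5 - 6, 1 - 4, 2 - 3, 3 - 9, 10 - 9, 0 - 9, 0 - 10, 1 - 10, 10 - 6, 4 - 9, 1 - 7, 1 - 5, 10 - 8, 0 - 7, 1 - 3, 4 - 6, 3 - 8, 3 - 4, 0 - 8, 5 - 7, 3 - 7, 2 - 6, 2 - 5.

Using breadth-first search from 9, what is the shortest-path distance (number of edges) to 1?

Level 0: 9
Level 1: 0, 3, 4, 10
Level 2: 1, 2, 6, 7, 8
Level 3: 5
1 first appears at level 2.

2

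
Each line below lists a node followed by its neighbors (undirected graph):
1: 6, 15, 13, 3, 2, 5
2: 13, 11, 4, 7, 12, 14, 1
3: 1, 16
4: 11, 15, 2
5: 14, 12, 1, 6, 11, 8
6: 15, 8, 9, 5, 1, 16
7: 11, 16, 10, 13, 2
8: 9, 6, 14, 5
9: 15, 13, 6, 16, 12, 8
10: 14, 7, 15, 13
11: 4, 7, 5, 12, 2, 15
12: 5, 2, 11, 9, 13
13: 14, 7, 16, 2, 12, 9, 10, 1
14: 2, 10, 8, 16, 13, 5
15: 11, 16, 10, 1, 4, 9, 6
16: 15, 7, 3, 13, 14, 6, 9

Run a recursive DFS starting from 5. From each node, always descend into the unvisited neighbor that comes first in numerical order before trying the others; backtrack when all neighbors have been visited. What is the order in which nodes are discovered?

5, 1, 2, 4, 11, 7, 10, 13, 9, 6, 8, 14, 16, 3, 15, 12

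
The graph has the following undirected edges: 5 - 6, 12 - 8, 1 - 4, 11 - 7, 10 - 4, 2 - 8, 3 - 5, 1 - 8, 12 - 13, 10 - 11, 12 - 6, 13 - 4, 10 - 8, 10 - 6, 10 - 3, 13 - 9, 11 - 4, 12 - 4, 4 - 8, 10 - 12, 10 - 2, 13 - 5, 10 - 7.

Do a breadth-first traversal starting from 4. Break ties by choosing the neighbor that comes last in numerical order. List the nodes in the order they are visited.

4 → 13 → 12 → 11 → 10 → 8 → 1 → 9 → 5 → 6 → 7 → 3 → 2

Visit 4; enqueue 13, 12, 11, 10, 8, 1 → queue [13, 12, 11, 10, 8, 1]
Visit 13; enqueue 9, 5 → queue [12, 11, 10, 8, 1, 9, 5]
Visit 12; enqueue 6 → queue [11, 10, 8, 1, 9, 5, 6]
Visit 11; enqueue 7 → queue [10, 8, 1, 9, 5, 6, 7]
Visit 10; enqueue 3, 2 → queue [8, 1, 9, 5, 6, 7, 3, 2]
Visit 8 → queue [1, 9, 5, 6, 7, 3, 2]
Visit 1 → queue [9, 5, 6, 7, 3, 2]
Visit 9 → queue [5, 6, 7, 3, 2]
Visit 5 → queue [6, 7, 3, 2]
Visit 6 → queue [7, 3, 2]
Visit 7 → queue [3, 2]
Visit 3 → queue [2]
Visit 2 → queue []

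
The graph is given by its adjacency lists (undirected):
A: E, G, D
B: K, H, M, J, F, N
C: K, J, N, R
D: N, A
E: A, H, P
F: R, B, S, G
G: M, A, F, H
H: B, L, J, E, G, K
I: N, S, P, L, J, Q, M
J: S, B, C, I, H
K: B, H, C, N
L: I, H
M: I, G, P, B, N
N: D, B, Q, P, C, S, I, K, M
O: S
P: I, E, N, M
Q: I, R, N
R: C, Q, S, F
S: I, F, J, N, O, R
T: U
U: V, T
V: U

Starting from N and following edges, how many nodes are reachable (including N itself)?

19

BFS from N visits: N, D, B, Q, P, C, S, I, K, M, A, H, J, F, R, E, O, L, G
Reachable nodes: 19 of 22 total.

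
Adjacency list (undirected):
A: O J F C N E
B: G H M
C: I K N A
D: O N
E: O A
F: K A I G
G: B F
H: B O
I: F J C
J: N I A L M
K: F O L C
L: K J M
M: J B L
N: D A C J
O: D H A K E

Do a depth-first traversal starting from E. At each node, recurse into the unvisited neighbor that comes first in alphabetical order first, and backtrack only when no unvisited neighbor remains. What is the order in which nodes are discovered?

E A C I F G B H O D N J L K M

Visit E
E → A
A → C
C → I
I → F
F → G
G → B
B → H
H → O
O → D
D → N
N → J
J → L
L → K
L → M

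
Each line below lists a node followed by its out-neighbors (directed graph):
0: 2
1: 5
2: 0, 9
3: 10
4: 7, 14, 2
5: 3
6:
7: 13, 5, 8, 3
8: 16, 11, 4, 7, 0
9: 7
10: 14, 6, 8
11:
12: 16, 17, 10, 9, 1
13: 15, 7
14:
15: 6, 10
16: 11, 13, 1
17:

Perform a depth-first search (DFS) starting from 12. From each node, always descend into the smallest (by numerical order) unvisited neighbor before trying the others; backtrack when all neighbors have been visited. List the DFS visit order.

Visit 12
12 → 1
1 → 5
5 → 3
3 → 10
10 → 6
10 → 8
8 → 0
0 → 2
2 → 9
9 → 7
7 → 13
13 → 15
8 → 4
4 → 14
8 → 11
8 → 16
12 → 17

12, 1, 5, 3, 10, 6, 8, 0, 2, 9, 7, 13, 15, 4, 14, 11, 16, 17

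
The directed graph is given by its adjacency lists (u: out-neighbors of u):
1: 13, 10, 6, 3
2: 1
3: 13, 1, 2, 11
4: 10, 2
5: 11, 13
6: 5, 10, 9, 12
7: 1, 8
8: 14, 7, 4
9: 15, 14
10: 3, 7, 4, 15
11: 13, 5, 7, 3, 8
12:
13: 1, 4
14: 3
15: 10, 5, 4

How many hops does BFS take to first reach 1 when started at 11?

2

Level 0: 11
Level 1: 3, 5, 7, 8, 13
Level 2: 1, 2, 4, 14
Level 3: 6, 10
Level 4: 9, 12, 15
1 first appears at level 2.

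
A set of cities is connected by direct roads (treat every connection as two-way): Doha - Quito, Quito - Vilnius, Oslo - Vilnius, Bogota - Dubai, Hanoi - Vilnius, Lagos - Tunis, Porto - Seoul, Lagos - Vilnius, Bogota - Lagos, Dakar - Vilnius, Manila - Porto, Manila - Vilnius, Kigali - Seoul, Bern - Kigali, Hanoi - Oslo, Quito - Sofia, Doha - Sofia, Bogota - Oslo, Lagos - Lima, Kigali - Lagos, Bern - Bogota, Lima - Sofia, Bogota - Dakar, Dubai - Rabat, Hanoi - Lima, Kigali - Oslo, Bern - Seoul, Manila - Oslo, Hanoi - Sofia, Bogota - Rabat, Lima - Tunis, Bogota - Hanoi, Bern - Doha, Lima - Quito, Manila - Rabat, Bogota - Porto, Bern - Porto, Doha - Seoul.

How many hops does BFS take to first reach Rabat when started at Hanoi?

Level 0: Hanoi
Level 1: Bogota, Lima, Oslo, Sofia, Vilnius
Level 2: Bern, Dakar, Doha, Dubai, Kigali, Lagos, Manila, Porto, Quito, Rabat, Tunis
Level 3: Seoul
Rabat first appears at level 2.

2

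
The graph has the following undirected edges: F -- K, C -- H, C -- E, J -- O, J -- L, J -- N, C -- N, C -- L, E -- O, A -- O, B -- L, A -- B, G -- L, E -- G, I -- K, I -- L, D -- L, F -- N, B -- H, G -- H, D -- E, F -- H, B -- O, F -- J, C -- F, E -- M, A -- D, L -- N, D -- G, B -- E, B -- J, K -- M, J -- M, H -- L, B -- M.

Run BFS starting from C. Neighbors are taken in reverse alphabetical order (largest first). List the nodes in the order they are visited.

Visit C; enqueue N, L, H, F, E → queue [N, L, H, F, E]
Visit N; enqueue J → queue [L, H, F, E, J]
Visit L; enqueue I, G, D, B → queue [H, F, E, J, I, G, D, B]
Visit H → queue [F, E, J, I, G, D, B]
Visit F; enqueue K → queue [E, J, I, G, D, B, K]
Visit E; enqueue O, M → queue [J, I, G, D, B, K, O, M]
Visit J → queue [I, G, D, B, K, O, M]
Visit I → queue [G, D, B, K, O, M]
Visit G → queue [D, B, K, O, M]
Visit D; enqueue A → queue [B, K, O, M, A]
Visit B → queue [K, O, M, A]
Visit K → queue [O, M, A]
Visit O → queue [M, A]
Visit M → queue [A]
Visit A → queue []

C → N → L → H → F → E → J → I → G → D → B → K → O → M → A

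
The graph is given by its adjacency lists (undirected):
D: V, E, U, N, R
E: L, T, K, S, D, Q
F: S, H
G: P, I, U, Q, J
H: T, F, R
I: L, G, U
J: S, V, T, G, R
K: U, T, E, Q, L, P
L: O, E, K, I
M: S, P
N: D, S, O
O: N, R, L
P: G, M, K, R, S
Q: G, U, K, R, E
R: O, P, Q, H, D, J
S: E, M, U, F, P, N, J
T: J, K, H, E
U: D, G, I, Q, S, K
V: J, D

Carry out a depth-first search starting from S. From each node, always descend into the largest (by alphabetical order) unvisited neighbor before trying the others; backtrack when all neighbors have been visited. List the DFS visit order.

S, U, Q, R, P, M, K, T, J, V, D, N, O, L, I, G, E, H, F

Visit S
S → U
U → Q
Q → R
R → P
P → M
P → K
K → T
T → J
J → V
V → D
D → N
N → O
O → L
L → I
I → G
L → E
T → H
H → F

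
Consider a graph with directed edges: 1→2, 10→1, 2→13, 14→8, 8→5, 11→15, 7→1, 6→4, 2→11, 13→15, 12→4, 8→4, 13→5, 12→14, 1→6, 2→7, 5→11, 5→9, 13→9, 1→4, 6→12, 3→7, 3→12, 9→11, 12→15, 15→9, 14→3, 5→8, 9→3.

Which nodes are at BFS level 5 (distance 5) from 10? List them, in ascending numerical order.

3, 8

Level 0: 10
Level 1: 1
Level 2: 2, 4, 6
Level 3: 7, 11, 12, 13
Level 4: 5, 9, 14, 15
Level 5: 3, 8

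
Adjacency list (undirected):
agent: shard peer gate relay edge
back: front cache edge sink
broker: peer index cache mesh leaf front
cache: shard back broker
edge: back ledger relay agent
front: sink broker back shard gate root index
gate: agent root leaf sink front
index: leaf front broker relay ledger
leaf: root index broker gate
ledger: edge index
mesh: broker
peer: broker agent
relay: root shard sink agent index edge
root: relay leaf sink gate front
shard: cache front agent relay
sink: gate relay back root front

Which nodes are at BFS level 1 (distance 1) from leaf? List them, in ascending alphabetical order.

broker, gate, index, root

Level 0: leaf
Level 1: broker, gate, index, root
Level 2: agent, cache, front, ledger, mesh, peer, relay, sink
Level 3: back, edge, shard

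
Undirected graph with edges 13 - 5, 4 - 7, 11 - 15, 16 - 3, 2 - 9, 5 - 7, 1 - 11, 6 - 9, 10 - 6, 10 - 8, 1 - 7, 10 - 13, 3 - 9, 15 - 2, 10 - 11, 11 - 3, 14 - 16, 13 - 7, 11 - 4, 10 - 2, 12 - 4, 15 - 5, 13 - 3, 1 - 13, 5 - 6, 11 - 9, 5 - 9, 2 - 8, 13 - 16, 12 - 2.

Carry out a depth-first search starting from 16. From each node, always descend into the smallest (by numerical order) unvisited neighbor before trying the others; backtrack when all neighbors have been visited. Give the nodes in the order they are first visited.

16, 3, 9, 2, 8, 10, 6, 5, 7, 1, 11, 4, 12, 15, 13, 14

Visit 16
16 → 3
3 → 9
9 → 2
2 → 8
8 → 10
10 → 6
6 → 5
5 → 7
7 → 1
1 → 11
11 → 4
4 → 12
11 → 15
1 → 13
16 → 14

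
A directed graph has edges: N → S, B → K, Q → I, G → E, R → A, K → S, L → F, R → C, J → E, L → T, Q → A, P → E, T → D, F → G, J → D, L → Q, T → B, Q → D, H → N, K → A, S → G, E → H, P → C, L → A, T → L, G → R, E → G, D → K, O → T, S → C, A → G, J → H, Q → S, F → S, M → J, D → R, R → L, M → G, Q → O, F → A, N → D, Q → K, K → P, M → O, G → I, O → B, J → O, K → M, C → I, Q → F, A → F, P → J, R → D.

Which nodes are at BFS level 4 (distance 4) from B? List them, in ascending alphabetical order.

Level 0: B
Level 1: K
Level 2: A, M, P, S
Level 3: C, E, F, G, J, O
Level 4: D, H, I, R, T
Level 5: L, N
Level 6: Q

D, H, I, R, T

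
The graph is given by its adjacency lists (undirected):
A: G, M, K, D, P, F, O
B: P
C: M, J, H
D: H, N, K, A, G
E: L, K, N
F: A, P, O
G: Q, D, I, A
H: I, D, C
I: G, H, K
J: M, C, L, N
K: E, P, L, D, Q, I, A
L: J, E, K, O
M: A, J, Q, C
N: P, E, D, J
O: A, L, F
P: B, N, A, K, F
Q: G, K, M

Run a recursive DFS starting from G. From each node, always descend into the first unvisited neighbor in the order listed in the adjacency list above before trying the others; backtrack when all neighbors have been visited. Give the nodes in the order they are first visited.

Visit G
G → Q
Q → K
K → E
E → L
L → J
J → M
M → A
A → D
D → H
H → I
H → C
D → N
N → P
P → B
P → F
F → O

G, Q, K, E, L, J, M, A, D, H, I, C, N, P, B, F, O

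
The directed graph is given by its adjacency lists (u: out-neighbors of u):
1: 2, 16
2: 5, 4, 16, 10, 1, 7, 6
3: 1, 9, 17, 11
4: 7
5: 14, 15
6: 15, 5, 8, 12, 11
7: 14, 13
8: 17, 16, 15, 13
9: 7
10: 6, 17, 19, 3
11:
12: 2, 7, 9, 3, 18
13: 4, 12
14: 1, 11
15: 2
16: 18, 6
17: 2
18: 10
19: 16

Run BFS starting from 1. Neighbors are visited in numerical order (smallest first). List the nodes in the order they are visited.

1 → 2 → 16 → 4 → 5 → 6 → 7 → 10 → 18 → 14 → 15 → 8 → 11 → 12 → 13 → 3 → 17 → 19 → 9

Visit 1; enqueue 2, 16 → queue [2, 16]
Visit 2; enqueue 4, 5, 6, 7, 10 → queue [16, 4, 5, 6, 7, 10]
Visit 16; enqueue 18 → queue [4, 5, 6, 7, 10, 18]
Visit 4 → queue [5, 6, 7, 10, 18]
Visit 5; enqueue 14, 15 → queue [6, 7, 10, 18, 14, 15]
Visit 6; enqueue 8, 11, 12 → queue [7, 10, 18, 14, 15, 8, 11, 12]
Visit 7; enqueue 13 → queue [10, 18, 14, 15, 8, 11, 12, 13]
Visit 10; enqueue 3, 17, 19 → queue [18, 14, 15, 8, 11, 12, 13, 3, 17, 19]
Visit 18 → queue [14, 15, 8, 11, 12, 13, 3, 17, 19]
Visit 14 → queue [15, 8, 11, 12, 13, 3, 17, 19]
Visit 15 → queue [8, 11, 12, 13, 3, 17, 19]
Visit 8 → queue [11, 12, 13, 3, 17, 19]
Visit 11 → queue [12, 13, 3, 17, 19]
Visit 12; enqueue 9 → queue [13, 3, 17, 19, 9]
Visit 13 → queue [3, 17, 19, 9]
Visit 3 → queue [17, 19, 9]
Visit 17 → queue [19, 9]
Visit 19 → queue [9]
Visit 9 → queue []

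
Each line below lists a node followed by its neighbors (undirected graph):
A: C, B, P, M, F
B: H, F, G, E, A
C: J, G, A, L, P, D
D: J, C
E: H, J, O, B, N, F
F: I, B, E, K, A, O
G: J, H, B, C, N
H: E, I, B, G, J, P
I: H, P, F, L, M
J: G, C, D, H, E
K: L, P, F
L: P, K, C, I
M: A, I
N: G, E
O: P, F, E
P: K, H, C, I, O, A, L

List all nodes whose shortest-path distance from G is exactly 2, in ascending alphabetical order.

A, D, E, F, I, L, P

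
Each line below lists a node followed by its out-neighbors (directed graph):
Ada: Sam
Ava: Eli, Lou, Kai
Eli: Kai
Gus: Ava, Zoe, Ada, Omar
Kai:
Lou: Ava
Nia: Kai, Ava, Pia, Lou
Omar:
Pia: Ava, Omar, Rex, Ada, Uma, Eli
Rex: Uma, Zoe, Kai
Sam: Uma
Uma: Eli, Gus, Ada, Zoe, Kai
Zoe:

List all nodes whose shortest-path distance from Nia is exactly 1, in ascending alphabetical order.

Level 0: Nia
Level 1: Ava, Kai, Lou, Pia
Level 2: Ada, Eli, Omar, Rex, Uma
Level 3: Gus, Sam, Zoe

Ava, Kai, Lou, Pia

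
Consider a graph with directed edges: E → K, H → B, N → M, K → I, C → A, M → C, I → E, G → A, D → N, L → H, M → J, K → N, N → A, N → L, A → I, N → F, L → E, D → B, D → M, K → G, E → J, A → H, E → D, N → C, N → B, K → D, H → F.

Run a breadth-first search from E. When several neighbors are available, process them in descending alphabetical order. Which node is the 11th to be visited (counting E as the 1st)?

Visit E; enqueue K, J, D → queue [K, J, D]
Visit K; enqueue N, I, G → queue [J, D, N, I, G]
Visit J → queue [D, N, I, G]
Visit D; enqueue M, B → queue [N, I, G, M, B]
Visit N; enqueue L, F, C, A → queue [I, G, M, B, L, F, C, A]
Visit I → queue [G, M, B, L, F, C, A]
Visit G → queue [M, B, L, F, C, A]
Visit M → queue [B, L, F, C, A]
Visit B → queue [L, F, C, A]
Visit L; enqueue H → queue [F, C, A, H]
Visit F → queue [C, A, H]
Visit C → queue [A, H]
Visit A → queue [H]
Visit H → queue []

Visit order: E, K, J, D, N, I, G, M, B, L, F, C, A, H

F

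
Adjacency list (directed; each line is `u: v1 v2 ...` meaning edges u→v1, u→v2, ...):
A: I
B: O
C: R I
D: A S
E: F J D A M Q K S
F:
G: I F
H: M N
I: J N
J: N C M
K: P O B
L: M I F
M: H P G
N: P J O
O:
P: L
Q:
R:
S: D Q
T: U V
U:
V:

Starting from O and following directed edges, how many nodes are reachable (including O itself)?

BFS from O visits: O
Reachable nodes: 1 of 22 total.

1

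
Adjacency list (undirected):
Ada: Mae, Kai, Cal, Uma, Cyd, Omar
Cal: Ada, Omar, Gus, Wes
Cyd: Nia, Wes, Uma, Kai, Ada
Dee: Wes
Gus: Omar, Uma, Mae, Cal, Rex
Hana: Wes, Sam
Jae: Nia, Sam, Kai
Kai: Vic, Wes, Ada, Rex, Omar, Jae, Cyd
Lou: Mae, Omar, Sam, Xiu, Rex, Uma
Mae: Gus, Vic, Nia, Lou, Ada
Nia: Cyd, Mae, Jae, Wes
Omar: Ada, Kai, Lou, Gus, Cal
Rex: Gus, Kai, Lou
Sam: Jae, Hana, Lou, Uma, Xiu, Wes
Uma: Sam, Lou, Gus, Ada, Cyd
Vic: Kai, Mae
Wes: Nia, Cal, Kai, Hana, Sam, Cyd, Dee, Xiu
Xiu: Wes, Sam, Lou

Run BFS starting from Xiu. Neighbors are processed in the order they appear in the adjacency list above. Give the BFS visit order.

Xiu, Wes, Sam, Lou, Nia, Cal, Kai, Hana, Cyd, Dee, Jae, Uma, Mae, Omar, Rex, Ada, Gus, Vic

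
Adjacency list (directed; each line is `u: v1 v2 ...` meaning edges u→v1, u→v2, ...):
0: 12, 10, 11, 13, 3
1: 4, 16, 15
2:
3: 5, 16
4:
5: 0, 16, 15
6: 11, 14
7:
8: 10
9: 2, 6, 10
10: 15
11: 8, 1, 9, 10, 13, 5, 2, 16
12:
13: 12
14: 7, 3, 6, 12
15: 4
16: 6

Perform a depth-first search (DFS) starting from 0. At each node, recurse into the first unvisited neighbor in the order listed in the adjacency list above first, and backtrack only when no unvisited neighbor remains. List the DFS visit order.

Visit 0
0 → 12
0 → 10
10 → 15
15 → 4
0 → 11
11 → 8
11 → 1
1 → 16
16 → 6
6 → 14
14 → 7
14 → 3
3 → 5
11 → 9
9 → 2
11 → 13

0 -> 12 -> 10 -> 15 -> 4 -> 11 -> 8 -> 1 -> 16 -> 6 -> 14 -> 7 -> 3 -> 5 -> 9 -> 2 -> 13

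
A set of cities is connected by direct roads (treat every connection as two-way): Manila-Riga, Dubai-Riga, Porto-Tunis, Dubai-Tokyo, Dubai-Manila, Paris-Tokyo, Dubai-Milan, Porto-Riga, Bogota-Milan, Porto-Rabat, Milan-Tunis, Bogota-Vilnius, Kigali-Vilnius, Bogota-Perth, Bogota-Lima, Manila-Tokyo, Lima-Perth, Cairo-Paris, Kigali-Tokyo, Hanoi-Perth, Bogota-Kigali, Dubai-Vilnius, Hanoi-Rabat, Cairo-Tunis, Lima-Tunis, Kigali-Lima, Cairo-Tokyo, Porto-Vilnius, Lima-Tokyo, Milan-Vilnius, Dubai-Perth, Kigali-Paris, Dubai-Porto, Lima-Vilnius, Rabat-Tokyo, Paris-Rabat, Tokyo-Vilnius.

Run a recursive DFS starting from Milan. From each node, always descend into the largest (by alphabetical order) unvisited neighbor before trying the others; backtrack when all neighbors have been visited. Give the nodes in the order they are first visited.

Visit Milan
Milan → Vilnius
Vilnius → Tokyo
Tokyo → Rabat
Rabat → Porto
Porto → Tunis
Tunis → Lima
Lima → Perth
Perth → Hanoi
Perth → Dubai
Dubai → Riga
Riga → Manila
Perth → Bogota
Bogota → Kigali
Kigali → Paris
Paris → Cairo

Milan → Vilnius → Tokyo → Rabat → Porto → Tunis → Lima → Perth → Hanoi → Dubai → Riga → Manila → Bogota → Kigali → Paris → Cairo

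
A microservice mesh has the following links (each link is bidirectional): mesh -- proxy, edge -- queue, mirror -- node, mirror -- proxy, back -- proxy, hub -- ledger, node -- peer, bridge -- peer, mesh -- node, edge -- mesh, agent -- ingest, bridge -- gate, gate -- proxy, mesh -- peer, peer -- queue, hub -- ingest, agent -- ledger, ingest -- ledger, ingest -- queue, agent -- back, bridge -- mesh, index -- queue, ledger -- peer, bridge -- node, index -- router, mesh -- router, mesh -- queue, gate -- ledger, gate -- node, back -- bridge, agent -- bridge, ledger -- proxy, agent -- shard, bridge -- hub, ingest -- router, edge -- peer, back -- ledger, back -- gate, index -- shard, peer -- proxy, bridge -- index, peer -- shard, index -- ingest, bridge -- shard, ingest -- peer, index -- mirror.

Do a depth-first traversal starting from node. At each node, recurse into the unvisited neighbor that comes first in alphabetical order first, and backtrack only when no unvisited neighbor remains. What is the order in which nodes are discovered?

Visit node
node → bridge
bridge → agent
agent → back
back → gate
gate → ledger
ledger → hub
hub → ingest
ingest → index
index → mirror
mirror → proxy
proxy → mesh
mesh → edge
edge → peer
peer → queue
peer → shard
mesh → router

node, bridge, agent, back, gate, ledger, hub, ingest, index, mirror, proxy, mesh, edge, peer, queue, shard, router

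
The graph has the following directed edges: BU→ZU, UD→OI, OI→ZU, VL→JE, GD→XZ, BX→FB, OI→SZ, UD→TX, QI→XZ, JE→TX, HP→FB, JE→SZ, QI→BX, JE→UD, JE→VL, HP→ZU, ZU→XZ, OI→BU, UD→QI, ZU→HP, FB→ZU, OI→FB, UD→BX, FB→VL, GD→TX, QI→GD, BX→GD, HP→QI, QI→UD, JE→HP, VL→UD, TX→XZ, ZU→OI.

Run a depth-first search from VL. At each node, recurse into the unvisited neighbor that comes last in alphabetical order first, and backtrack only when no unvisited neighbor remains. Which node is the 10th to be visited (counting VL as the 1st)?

OI

Visit VL
VL → UD
UD → TX
TX → XZ
UD → QI
QI → GD
QI → BX
BX → FB
FB → ZU
ZU → OI
OI → SZ
OI → BU
ZU → HP
VL → JE

Visit order: VL, UD, TX, XZ, QI, GD, BX, FB, ZU, OI, SZ, BU, HP, JE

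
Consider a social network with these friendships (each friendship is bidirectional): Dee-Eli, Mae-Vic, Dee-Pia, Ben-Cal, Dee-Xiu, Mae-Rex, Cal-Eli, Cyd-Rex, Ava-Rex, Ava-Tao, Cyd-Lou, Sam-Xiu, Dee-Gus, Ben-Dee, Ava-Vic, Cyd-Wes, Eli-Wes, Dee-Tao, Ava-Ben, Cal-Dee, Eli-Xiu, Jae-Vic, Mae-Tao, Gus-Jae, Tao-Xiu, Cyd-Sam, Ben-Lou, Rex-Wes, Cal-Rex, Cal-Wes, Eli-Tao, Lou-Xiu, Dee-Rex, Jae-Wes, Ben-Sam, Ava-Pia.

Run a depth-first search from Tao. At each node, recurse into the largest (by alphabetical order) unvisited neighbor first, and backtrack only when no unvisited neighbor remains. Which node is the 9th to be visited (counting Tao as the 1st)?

Visit Tao
Tao → Xiu
Xiu → Sam
Sam → Cyd
Cyd → Wes
Wes → Rex
Rex → Mae
Mae → Vic
Vic → Jae
Jae → Gus
Gus → Dee
Dee → Pia
Pia → Ava
Ava → Ben
Ben → Lou
Ben → Cal
Cal → Eli

Visit order: Tao, Xiu, Sam, Cyd, Wes, Rex, Mae, Vic, Jae, Gus, Dee, Pia, Ava, Ben, Lou, Cal, Eli

Jae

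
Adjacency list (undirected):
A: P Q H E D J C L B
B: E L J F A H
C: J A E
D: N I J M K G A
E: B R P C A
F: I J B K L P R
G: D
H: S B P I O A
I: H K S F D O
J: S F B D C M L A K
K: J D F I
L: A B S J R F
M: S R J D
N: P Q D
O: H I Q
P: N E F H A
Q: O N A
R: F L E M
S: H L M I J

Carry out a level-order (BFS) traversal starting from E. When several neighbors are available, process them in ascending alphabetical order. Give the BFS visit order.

Visit E; enqueue A, B, C, P, R → queue [A, B, C, P, R]
Visit A; enqueue D, H, J, L, Q → queue [B, C, P, R, D, H, J, L, Q]
Visit B; enqueue F → queue [C, P, R, D, H, J, L, Q, F]
Visit C → queue [P, R, D, H, J, L, Q, F]
Visit P; enqueue N → queue [R, D, H, J, L, Q, F, N]
Visit R; enqueue M → queue [D, H, J, L, Q, F, N, M]
Visit D; enqueue G, I, K → queue [H, J, L, Q, F, N, M, G, I, K]
Visit H; enqueue O, S → queue [J, L, Q, F, N, M, G, I, K, O, S]
Visit J → queue [L, Q, F, N, M, G, I, K, O, S]
Visit L → queue [Q, F, N, M, G, I, K, O, S]
Visit Q → queue [F, N, M, G, I, K, O, S]
Visit F → queue [N, M, G, I, K, O, S]
Visit N → queue [M, G, I, K, O, S]
Visit M → queue [G, I, K, O, S]
Visit G → queue [I, K, O, S]
Visit I → queue [K, O, S]
Visit K → queue [O, S]
Visit O → queue [S]
Visit S → queue []

E A B C P R D H J L Q F N M G I K O S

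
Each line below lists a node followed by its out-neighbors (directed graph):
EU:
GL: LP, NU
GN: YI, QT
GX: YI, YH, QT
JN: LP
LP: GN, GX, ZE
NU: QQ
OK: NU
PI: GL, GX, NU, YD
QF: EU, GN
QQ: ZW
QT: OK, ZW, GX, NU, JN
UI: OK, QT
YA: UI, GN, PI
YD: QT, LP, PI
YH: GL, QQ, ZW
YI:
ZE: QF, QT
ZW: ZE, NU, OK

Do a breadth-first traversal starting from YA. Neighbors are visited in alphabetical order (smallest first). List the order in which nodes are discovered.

YA GN PI UI QT YI GL GX NU YD OK JN ZW LP YH QQ ZE QF EU

Visit YA; enqueue GN, PI, UI → queue [GN, PI, UI]
Visit GN; enqueue QT, YI → queue [PI, UI, QT, YI]
Visit PI; enqueue GL, GX, NU, YD → queue [UI, QT, YI, GL, GX, NU, YD]
Visit UI; enqueue OK → queue [QT, YI, GL, GX, NU, YD, OK]
Visit QT; enqueue JN, ZW → queue [YI, GL, GX, NU, YD, OK, JN, ZW]
Visit YI → queue [GL, GX, NU, YD, OK, JN, ZW]
Visit GL; enqueue LP → queue [GX, NU, YD, OK, JN, ZW, LP]
Visit GX; enqueue YH → queue [NU, YD, OK, JN, ZW, LP, YH]
Visit NU; enqueue QQ → queue [YD, OK, JN, ZW, LP, YH, QQ]
Visit YD → queue [OK, JN, ZW, LP, YH, QQ]
Visit OK → queue [JN, ZW, LP, YH, QQ]
Visit JN → queue [ZW, LP, YH, QQ]
Visit ZW; enqueue ZE → queue [LP, YH, QQ, ZE]
Visit LP → queue [YH, QQ, ZE]
Visit YH → queue [QQ, ZE]
Visit QQ → queue [ZE]
Visit ZE; enqueue QF → queue [QF]
Visit QF; enqueue EU → queue [EU]
Visit EU → queue []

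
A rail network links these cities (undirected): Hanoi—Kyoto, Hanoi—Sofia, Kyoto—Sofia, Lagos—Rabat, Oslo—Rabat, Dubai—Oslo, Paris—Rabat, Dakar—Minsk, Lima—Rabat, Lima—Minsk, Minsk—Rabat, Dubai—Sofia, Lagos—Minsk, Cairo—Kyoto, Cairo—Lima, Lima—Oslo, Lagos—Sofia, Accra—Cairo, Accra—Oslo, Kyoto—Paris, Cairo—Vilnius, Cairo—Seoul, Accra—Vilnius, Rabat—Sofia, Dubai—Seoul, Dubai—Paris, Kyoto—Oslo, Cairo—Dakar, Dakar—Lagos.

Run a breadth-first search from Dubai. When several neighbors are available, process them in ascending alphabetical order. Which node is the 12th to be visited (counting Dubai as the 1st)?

Lagos

Visit Dubai; enqueue Oslo, Paris, Seoul, Sofia → queue [Oslo, Paris, Seoul, Sofia]
Visit Oslo; enqueue Accra, Kyoto, Lima, Rabat → queue [Paris, Seoul, Sofia, Accra, Kyoto, Lima, Rabat]
Visit Paris → queue [Seoul, Sofia, Accra, Kyoto, Lima, Rabat]
Visit Seoul; enqueue Cairo → queue [Sofia, Accra, Kyoto, Lima, Rabat, Cairo]
Visit Sofia; enqueue Hanoi, Lagos → queue [Accra, Kyoto, Lima, Rabat, Cairo, Hanoi, Lagos]
Visit Accra; enqueue Vilnius → queue [Kyoto, Lima, Rabat, Cairo, Hanoi, Lagos, Vilnius]
Visit Kyoto → queue [Lima, Rabat, Cairo, Hanoi, Lagos, Vilnius]
Visit Lima; enqueue Minsk → queue [Rabat, Cairo, Hanoi, Lagos, Vilnius, Minsk]
Visit Rabat → queue [Cairo, Hanoi, Lagos, Vilnius, Minsk]
Visit Cairo; enqueue Dakar → queue [Hanoi, Lagos, Vilnius, Minsk, Dakar]
Visit Hanoi → queue [Lagos, Vilnius, Minsk, Dakar]
Visit Lagos → queue [Vilnius, Minsk, Dakar]
Visit Vilnius → queue [Minsk, Dakar]
Visit Minsk → queue [Dakar]
Visit Dakar → queue []

Visit order: Dubai, Oslo, Paris, Seoul, Sofia, Accra, Kyoto, Lima, Rabat, Cairo, Hanoi, Lagos, Vilnius, Minsk, Dakar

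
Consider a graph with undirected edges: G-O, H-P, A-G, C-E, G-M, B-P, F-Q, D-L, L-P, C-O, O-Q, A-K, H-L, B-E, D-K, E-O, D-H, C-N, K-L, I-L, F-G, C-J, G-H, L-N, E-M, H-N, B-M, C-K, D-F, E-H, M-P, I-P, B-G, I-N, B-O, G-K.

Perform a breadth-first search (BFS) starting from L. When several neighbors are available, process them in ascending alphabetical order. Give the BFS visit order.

Visit L; enqueue D, H, I, K, N, P → queue [D, H, I, K, N, P]
Visit D; enqueue F → queue [H, I, K, N, P, F]
Visit H; enqueue E, G → queue [I, K, N, P, F, E, G]
Visit I → queue [K, N, P, F, E, G]
Visit K; enqueue A, C → queue [N, P, F, E, G, A, C]
Visit N → queue [P, F, E, G, A, C]
Visit P; enqueue B, M → queue [F, E, G, A, C, B, M]
Visit F; enqueue Q → queue [E, G, A, C, B, M, Q]
Visit E; enqueue O → queue [G, A, C, B, M, Q, O]
Visit G → queue [A, C, B, M, Q, O]
Visit A → queue [C, B, M, Q, O]
Visit C; enqueue J → queue [B, M, Q, O, J]
Visit B → queue [M, Q, O, J]
Visit M → queue [Q, O, J]
Visit Q → queue [O, J]
Visit O → queue [J]
Visit J → queue []

L, D, H, I, K, N, P, F, E, G, A, C, B, M, Q, O, J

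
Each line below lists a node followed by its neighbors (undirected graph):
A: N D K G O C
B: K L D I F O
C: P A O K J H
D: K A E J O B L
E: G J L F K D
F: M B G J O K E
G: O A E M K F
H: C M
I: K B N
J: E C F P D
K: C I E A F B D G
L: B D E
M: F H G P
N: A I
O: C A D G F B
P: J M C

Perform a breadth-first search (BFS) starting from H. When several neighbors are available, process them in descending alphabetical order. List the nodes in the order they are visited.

Visit H; enqueue M, C → queue [M, C]
Visit M; enqueue P, G, F → queue [C, P, G, F]
Visit C; enqueue O, K, J, A → queue [P, G, F, O, K, J, A]
Visit P → queue [G, F, O, K, J, A]
Visit G; enqueue E → queue [F, O, K, J, A, E]
Visit F; enqueue B → queue [O, K, J, A, E, B]
Visit O; enqueue D → queue [K, J, A, E, B, D]
Visit K; enqueue I → queue [J, A, E, B, D, I]
Visit J → queue [A, E, B, D, I]
Visit A; enqueue N → queue [E, B, D, I, N]
Visit E; enqueue L → queue [B, D, I, N, L]
Visit B → queue [D, I, N, L]
Visit D → queue [I, N, L]
Visit I → queue [N, L]
Visit N → queue [L]
Visit L → queue []

H, M, C, P, G, F, O, K, J, A, E, B, D, I, N, L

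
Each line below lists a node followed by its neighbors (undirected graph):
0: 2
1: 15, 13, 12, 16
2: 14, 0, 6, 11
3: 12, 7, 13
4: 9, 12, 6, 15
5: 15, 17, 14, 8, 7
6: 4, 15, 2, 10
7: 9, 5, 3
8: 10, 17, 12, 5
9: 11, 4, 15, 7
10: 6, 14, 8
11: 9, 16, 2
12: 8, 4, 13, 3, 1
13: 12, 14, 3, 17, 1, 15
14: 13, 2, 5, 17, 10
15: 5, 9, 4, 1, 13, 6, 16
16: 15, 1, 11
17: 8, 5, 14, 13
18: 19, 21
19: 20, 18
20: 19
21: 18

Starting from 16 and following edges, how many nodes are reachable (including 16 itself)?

18

BFS from 16 visits: 16, 15, 11, 1, 13, 9, 6, 5, 4, 2, 12, 17, 14, 3, 7, 10, 8, 0
Reachable nodes: 18 of 22 total.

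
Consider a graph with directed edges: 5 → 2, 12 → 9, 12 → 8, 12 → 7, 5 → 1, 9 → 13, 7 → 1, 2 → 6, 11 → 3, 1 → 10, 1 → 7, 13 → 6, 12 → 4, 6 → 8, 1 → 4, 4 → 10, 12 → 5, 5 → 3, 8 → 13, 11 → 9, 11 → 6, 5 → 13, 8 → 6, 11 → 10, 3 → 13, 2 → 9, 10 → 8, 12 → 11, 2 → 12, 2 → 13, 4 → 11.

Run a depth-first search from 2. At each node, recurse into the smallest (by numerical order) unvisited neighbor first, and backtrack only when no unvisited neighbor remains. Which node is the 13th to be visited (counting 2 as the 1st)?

7

Visit 2
2 → 6
6 → 8
8 → 13
2 → 9
2 → 12
12 → 4
4 → 10
4 → 11
11 → 3
12 → 5
5 → 1
1 → 7

Visit order: 2, 6, 8, 13, 9, 12, 4, 10, 11, 3, 5, 1, 7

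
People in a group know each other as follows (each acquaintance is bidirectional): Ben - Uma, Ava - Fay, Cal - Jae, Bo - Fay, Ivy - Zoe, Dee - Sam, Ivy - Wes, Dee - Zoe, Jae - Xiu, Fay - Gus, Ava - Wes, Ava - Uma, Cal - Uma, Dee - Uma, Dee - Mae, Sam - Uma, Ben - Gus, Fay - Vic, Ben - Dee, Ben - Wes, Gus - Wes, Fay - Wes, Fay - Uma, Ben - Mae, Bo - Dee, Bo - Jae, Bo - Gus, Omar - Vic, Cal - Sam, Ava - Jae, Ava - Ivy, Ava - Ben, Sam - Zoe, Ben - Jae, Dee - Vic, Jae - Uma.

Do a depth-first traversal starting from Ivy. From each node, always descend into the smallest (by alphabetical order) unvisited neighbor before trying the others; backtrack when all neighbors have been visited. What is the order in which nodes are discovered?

Visit Ivy
Ivy → Ava
Ava → Ben
Ben → Dee
Dee → Bo
Bo → Fay
Fay → Gus
Gus → Wes
Fay → Uma
Uma → Cal
Cal → Jae
Jae → Xiu
Cal → Sam
Sam → Zoe
Fay → Vic
Vic → Omar
Dee → Mae

Ivy -> Ava -> Ben -> Dee -> Bo -> Fay -> Gus -> Wes -> Uma -> Cal -> Jae -> Xiu -> Sam -> Zoe -> Vic -> Omar -> Mae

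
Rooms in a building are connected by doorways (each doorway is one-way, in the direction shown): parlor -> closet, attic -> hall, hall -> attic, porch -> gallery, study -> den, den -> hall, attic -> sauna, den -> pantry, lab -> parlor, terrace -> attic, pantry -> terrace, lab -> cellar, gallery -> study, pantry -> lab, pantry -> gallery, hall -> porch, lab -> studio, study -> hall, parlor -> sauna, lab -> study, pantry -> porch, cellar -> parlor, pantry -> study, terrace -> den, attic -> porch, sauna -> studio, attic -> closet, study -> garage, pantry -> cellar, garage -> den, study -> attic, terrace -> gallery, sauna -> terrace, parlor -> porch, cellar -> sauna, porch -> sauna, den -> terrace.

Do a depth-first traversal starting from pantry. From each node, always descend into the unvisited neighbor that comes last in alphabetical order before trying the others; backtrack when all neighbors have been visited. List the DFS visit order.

pantry terrace gallery study hall porch sauna studio attic closet garage den lab parlor cellar

Visit pantry
pantry → terrace
terrace → gallery
gallery → study
study → hall
hall → porch
porch → sauna
sauna → studio
hall → attic
attic → closet
study → garage
garage → den
pantry → lab
lab → parlor
lab → cellar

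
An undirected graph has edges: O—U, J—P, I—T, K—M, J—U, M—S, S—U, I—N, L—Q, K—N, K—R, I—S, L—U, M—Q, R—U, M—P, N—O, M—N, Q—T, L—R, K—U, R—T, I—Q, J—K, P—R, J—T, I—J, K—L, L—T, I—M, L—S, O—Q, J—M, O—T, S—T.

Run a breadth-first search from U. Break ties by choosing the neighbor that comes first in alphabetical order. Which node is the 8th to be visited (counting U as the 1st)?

I

Visit U; enqueue J, K, L, O, R, S → queue [J, K, L, O, R, S]
Visit J; enqueue I, M, P, T → queue [K, L, O, R, S, I, M, P, T]
Visit K; enqueue N → queue [L, O, R, S, I, M, P, T, N]
Visit L; enqueue Q → queue [O, R, S, I, M, P, T, N, Q]
Visit O → queue [R, S, I, M, P, T, N, Q]
Visit R → queue [S, I, M, P, T, N, Q]
Visit S → queue [I, M, P, T, N, Q]
Visit I → queue [M, P, T, N, Q]
Visit M → queue [P, T, N, Q]
Visit P → queue [T, N, Q]
Visit T → queue [N, Q]
Visit N → queue [Q]
Visit Q → queue []

Visit order: U, J, K, L, O, R, S, I, M, P, T, N, Q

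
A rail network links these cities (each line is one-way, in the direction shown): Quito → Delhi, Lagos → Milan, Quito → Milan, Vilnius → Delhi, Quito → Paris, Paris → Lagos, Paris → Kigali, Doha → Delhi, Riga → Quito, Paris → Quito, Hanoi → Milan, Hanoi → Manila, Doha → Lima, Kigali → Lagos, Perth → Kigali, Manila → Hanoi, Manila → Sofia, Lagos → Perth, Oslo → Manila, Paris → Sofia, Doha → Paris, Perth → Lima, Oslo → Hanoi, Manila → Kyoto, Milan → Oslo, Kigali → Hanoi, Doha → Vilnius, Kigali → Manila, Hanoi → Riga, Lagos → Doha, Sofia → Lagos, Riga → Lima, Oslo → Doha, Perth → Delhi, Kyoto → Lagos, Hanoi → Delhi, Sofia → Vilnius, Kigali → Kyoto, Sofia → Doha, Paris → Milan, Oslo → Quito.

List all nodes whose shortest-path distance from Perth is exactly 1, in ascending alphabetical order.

Delhi, Kigali, Lima

Level 0: Perth
Level 1: Delhi, Kigali, Lima
Level 2: Hanoi, Kyoto, Lagos, Manila
Level 3: Doha, Milan, Riga, Sofia
Level 4: Oslo, Paris, Quito, Vilnius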